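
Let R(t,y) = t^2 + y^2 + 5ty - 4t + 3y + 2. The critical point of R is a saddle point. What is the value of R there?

127/21

∂R/∂t = 2t + 5y - 4 = 0 and ∂R/∂y = 5t + 2y + 3 = 0, so (t, y) = (-23/21, 26/21).
The Hessian has R_{tt} = 2, R_{yy} = 2, R_{ty} = 5, giving D = -21 < 0, so the point is a saddle point.
R(-23/21, 26/21) = 127/21.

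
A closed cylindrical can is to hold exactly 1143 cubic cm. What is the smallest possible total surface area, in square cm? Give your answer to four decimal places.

With radius r and height h, πr²h = 1143 so h = 1143/(πr²), and S(r) = 2πr² + 2πrh = 2πr² + 2·1143/r.
S'(r) = 4πr − 2·1143/r² = 0 ⇒ r³ = 1143/(2π), so r ≈ 5.6662 and h = 2r ≈ 11.3323.
S''(r) = 4π + 4·1143/r³ > 0, so this is the minimum; S ≈ 605.1718.

605.1718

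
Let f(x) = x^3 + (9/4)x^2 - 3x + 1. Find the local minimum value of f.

3/16

f'(x) = 3x^2 + (9/2)x - 3. Setting f'(x) = 0 gives x ∈ {-2, 1/2}.
Since f''(x) = 6x + 9/2, we get f''(-2) = -15/2 < 0 ⇒ local maximum; f''(1/2) = 15/2 > 0 ⇒ local minimum.
Thus f has its local minimum at x = 1/2, with value 3/16.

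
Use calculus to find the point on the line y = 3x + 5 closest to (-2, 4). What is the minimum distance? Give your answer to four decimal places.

1.5811

Minimize D(x)^2 = (x + 2)^2 + (3x + 1)^2.
d/dx[D^2] = 2(x + 2) + 2·3·(3x + 1) = 0 ⇒ x = -1/2.
Then y = 7/2 and the distance is √(5/2) ≈ 1.5811.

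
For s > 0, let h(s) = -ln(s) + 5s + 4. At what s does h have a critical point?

1/5

h'(s) = -1/s + 5 = 0 gives s = 1/5.
h''(s) = 1/s², which is positive for s > 0, so this is a local minimum.
h(1/5) = -1·ln(1/5) + 1 + 4 ≈ 6.6094.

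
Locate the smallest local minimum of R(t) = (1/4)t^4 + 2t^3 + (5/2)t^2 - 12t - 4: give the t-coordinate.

R'(t) = t^3 + 6t^2 + 5t - 12 = 0 at t = -4, -3, 1.
Since R''(t) = 3t^2 + 12t + 5, we get R''(-4) = 5 > 0 ⇒ local minimum; R''(-3) = -4 < 0 ⇒ local maximum; R''(1) = 20 > 0 ⇒ local minimum.
So the smallest local minimum value is R(1) = -45/4.

1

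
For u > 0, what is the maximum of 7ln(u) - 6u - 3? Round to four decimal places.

P'(u) = 7/u − 6 = 0 gives u = 7/6.
P''(u) = -7/u², which is negative for u > 0, so this is a local maximum.
P(7/6) = 7·ln(7/6) - 7 - 3 ≈ -8.9209.

-8.9209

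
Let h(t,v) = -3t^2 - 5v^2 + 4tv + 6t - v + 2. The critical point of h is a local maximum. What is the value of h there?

∂h/∂t = -6t + 4v + 6 = 0 and ∂h/∂v = 4t - 10v - 1 = 0, so (t, v) = (14/11, 9/22).
The Hessian has h_{tt} = -6, h_{vv} = -10, h_{tv} = 4, giving D = 44 > 0 with h_{tt} < 0, so the point is a local maximum.
h(14/11, 9/22) = 247/44.

247/44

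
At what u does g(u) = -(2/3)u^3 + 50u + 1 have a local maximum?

g'(u) = -2u^2 + 50. Setting g'(u) = 0 gives u ∈ {-5, 5}.
g''(u) = -4u. g''(-5) = 20 > 0 ⇒ local minimum; g''(5) = -20 < 0 ⇒ local maximum.
The local maximum is g(5) = 503/3.

5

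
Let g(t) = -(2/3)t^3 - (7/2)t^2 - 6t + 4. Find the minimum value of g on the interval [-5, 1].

Differentiating, g'(t) = -2t^2 - 7t - 6; which vanishes at t = -2 and t = -3/2.
Candidates: g(-5) = 179/6, g(-2) = 22/3, g(-3/2) = 59/8, g(1) = -37/6.
So the minimum is g(1) = -37/6.

-37/6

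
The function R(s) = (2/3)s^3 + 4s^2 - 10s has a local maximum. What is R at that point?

200/3

Critical points: R'(s) = 2s^2 + 8s - 10 vanishes at s = -5, 1.
Second-derivative test with R''(s) = 4s + 8: R''(-5) = -12 < 0 ⇒ local maximum; R''(1) = 12 > 0 ⇒ local minimum.
So the local maximum value is R(-5) = 200/3.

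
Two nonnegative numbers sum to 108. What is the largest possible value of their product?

With x + y = 108, the product is P(x) = x(108 − x).
P'(x) = 108 − 2x = 0 gives x = 54; P'' = −2 < 0, so this is the maximum.
P = 54·54 = 2916.

2916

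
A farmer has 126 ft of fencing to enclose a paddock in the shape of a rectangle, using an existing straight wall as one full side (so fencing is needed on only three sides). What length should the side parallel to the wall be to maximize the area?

Let the sides perpendicular to the wall have length x and the parallel side y, so 2x + y = 126 and the area is A = xy = x(126 − 2x).
A'(x) = 126 − 4x = 0 gives x = 63/2, and A''(x) = −4 < 0 confirms a maximum.
Then y = 126 − 2·63/2 = 63 and A = 3969/2.

63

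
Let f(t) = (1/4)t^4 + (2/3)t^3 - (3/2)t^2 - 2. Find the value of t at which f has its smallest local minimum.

f'(t) = t^3 + 2t^2 - 3t. Setting f'(t) = 0 gives t ∈ {-3, 0, 1}.
Second-derivative test with f''(t) = 3t^2 + 4t - 3: f''(-3) = 12 > 0 ⇒ local minimum; f''(0) = -3 < 0 ⇒ local maximum; f''(1) = 4 > 0 ⇒ local minimum.
The smallest local minimum is f(-3) = -53/4.

-3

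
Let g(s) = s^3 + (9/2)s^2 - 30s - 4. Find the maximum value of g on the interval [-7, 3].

267/2

Differentiating, g'(s) = 3s^2 + 9s - 30; which vanishes at s = -5 and s = 2.
Evaluating at the critical points and endpoints: g(-7) = 167/2,  g(-5) = 267/2,  g(2) = -38,  g(3) = -53/2.
So the maximum is g(-5) = 267/2.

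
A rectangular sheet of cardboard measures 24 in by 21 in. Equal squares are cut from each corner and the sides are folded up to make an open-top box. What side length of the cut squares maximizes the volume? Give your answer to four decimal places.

3.7251

With cut size x, the volume is V(x) = x(24 − 2x)(21 − 2x) for 0 < x < 10.5.
V'(x) = 12x^2 − 180x + 504. Setting V'(x) = 0 gives x ≈ 3.7251 (the root in (0, 10.5)).
V''(x) = 24x − 180 is negative there, so this is the maximum; V ≈ 835.3406.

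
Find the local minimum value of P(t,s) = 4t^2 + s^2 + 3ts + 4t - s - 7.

-81/7

∂P/∂t = 8t + 3s + 4 = 0 and ∂P/∂s = 3t + 2s - 1 = 0, so (t, s) = (-11/7, 20/7).
The Hessian has P_{tt} = 8, P_{ss} = 2, P_{ts} = 3, giving D = 7 > 0 with P_{tt} > 0, so the point is a local minimum.
P(-11/7, 20/7) = -81/7.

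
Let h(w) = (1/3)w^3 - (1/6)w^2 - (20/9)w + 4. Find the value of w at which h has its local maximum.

-4/3

h'(w) = w^2 - (1/3)w - 20/9. Setting h'(w) = 0 gives w ∈ {-4/3, 5/3}.
Second-derivative test with h''(w) = 2w - 1/3: h''(-4/3) = -3 < 0 ⇒ local maximum; h''(5/3) = 3 > 0 ⇒ local minimum.
So the local maximum value is h(-4/3) = 476/81.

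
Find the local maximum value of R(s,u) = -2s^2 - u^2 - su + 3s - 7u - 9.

65/7

∂R/∂s = -4s - u + 3 = 0 and ∂R/∂u = -s - 2u - 7 = 0, so (s, u) = (13/7, -31/7).
The Hessian has R_{ss} = -4, R_{uu} = -2, R_{su} = -1, giving D = 7 > 0 with R_{ss} < 0, so the point is a local maximum.
R(13/7, -31/7) = 65/7.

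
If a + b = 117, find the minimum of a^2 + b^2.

13689/2

With a + b = 117, a^2 + b^2 = a^2 + (117 − a)^2.
The derivative 2a − 2(117 − a) = 4a − 234 vanishes at a = 117/2; second derivative 4 > 0, a minimum.
The minimum is 2·(117/2)^2 = 13689/2.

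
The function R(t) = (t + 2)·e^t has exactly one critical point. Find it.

-3

Differentiating with the product rule gives R'(t) = (t + 3)·e^t. Since e^t > 0, the only critical point is t = -3.
R''(-3) has the same sign as 1 > 0, so this is a local minimum.
R(-3) = (-1)·e^(-3) ≈ -0.0498.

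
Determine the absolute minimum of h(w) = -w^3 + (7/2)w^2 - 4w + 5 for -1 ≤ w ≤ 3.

The derivative is -3w^2 + 7w - 4, which vanishes at w = 1 and w = 4/3.
Evaluating at the critical points and endpoints: h(-1) = 27/2,  h(1) = 7/2,  h(4/3) = 95/27,  h(3) = -5/2.
So the minimum is h(3) = -5/2.

-5/2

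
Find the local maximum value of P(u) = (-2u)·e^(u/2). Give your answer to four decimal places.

1.4715

Differentiating with the product rule gives P'(u) = (-u - 2)·e^(u/2). Since e^(u/2) > 0, the only critical point is u = -2.
P''(-2) has the same sign as -1 < 0, so this is a local maximum.
P(-2) = (4)·e^(-1) ≈ 1.4715.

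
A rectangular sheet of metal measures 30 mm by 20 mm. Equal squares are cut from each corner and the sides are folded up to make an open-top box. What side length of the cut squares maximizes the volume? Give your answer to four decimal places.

With cut size x, the volume is V(x) = x(30 − 2x)(20 − 2x) for 0 < x < 10.
V'(x) = 12x^2 − 200x + 600. Setting V'(x) = 0 gives x ≈ 3.9237 (the root in (0, 10)).
V''(x) = 24x − 200 is negative there, so this is the maximum; V ≈ 1056.3059.

3.9237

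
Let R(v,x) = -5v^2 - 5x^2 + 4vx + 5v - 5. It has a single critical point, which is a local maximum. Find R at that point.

∂R/∂v = -10v + 4x + 5 = 0 and ∂R/∂x = 4v - 10x = 0, so (v, x) = (25/42, 5/21).
The Hessian has R_{vv} = -10, R_{xx} = -10, R_{vx} = 4, giving D = 84 > 0 with R_{vv} < 0, so the point is a local maximum.
R(25/42, 5/21) = -295/84.

-295/84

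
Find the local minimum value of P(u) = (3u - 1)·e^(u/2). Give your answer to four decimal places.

Differentiating with the product rule gives P'(u) = ((3/2)u + 5/2)·e^(u/2). Since e^(u/2) > 0, the only critical point is u = -5/3.
P''(-5/3) has the same sign as 3/2 > 0, so this is a local minimum.
P(-5/3) = (-6)·e^(-5/6) ≈ -2.6076.

-2.6076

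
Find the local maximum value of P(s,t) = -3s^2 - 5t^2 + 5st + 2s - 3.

∂P/∂s = -6s + 5t + 2 = 0 and ∂P/∂t = 5s - 10t = 0, so (s, t) = (4/7, 2/7).
The Hessian has P_{ss} = -6, P_{tt} = -10, P_{st} = 5, giving D = 35 > 0 with P_{ss} < 0, so the point is a local maximum.
P(4/7, 2/7) = -17/7.

-17/7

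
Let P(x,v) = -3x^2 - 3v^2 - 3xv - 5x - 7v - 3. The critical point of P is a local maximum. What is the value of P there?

∂P/∂x = -6x - 3v - 5 = 0 and ∂P/∂v = -3x - 6v - 7 = 0, so (x, v) = (-1/3, -1).
The Hessian has P_{xx} = -6, P_{vv} = -6, P_{xv} = -3, giving D = 27 > 0 with P_{xx} < 0, so the point is a local maximum.
P(-1/3, -1) = 4/3.

4/3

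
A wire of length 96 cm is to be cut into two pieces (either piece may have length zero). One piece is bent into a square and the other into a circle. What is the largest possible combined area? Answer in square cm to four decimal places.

Let x be the length used for the square. Square side x/4; circle radius (96−x)/(2π).
A(x) = (x/4)² + π·((96−x)/(2π))² = x²/16 + (96−x)²/(4π) for 0 ≤ x ≤ 96. A'(x) = x/8 − (96−x)/(2π) = 0 gives x = 4·96/(π+4) ≈ 53.7695.
A'' > 0, so the interior critical point is a minimum; the maximum is at an endpoint. A(0) = 733.3860 and A(96) = 576.0000, so the largest area is 733.3860.

733.3860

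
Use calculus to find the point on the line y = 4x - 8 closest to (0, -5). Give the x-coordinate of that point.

12/17

Minimize D(x)^2 = (x + 0)^2 + (4x - 3)^2.
d/dx[D^2] = 2(x + 0) + 2·4·(4x - 3) = 0 ⇒ x = 12/17.
Then y = -88/17 and the distance is √(9/17) ≈ 0.7276.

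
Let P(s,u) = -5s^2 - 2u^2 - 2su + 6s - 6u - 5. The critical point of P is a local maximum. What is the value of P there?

4

∂P/∂s = -10s - 2u + 6 = 0 and ∂P/∂u = -2s - 4u - 6 = 0, so (s, u) = (1, -2).
The Hessian has P_{ss} = -10, P_{uu} = -4, P_{su} = -2, giving D = 36 > 0 with P_{ss} < 0, so the point is a local maximum.
P(1, -2) = 4.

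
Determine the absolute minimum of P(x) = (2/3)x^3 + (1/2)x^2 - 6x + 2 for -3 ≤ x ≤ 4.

P'(x) = 2x^2 + x - 6, which vanishes at x = -2 and x = 3/2.
Evaluating at the critical points and endpoints: P(-3) = 13/2; P(-2) = 32/3; P(3/2) = -29/8; P(4) = 86/3.
Hence the absolute minimum is -29/8 at x = 3/2.

-29/8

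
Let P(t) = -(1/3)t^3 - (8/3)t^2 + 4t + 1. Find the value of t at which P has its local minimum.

-6

P'(t) = -t^2 - (16/3)t + 4 = 0 at t = -6, 2/3.
P''(t) = -2t - 16/3. P''(-6) = 20/3 > 0 ⇒ local minimum; P''(2/3) = -20/3 < 0 ⇒ local maximum.
The local minimum is P(-6) = -47.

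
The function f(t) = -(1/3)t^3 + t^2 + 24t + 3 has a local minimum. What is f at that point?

Critical points: f'(t) = -t^2 + 2t + 24 vanishes at t = -4, 6.
f''(t) = -2t + 2. f''(-4) = 10 > 0 ⇒ local minimum; f''(6) = -10 < 0 ⇒ local maximum.
Thus f has its local minimum at t = -4, with value -167/3.

-167/3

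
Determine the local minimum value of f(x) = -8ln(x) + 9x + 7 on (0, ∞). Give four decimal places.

15.9423

f'(x) = -8/x + 9 = 0 gives x = 8/9.
f''(x) = 8/x², which is positive for x > 0, so this is a local minimum.
f(8/9) = -8·ln(8/9) + 8 + 7 ≈ 15.9423.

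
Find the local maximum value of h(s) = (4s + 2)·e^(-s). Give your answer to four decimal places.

By the product rule, h'(s) = (-4s + 2)·e^(-s). Since e^(-s) > 0, the only critical point is s = 1/2.
h''(1/2) has the same sign as -4 < 0, so this is a local maximum.
h(1/2) = (4)·e^(-1/2) ≈ 2.4261.

2.4261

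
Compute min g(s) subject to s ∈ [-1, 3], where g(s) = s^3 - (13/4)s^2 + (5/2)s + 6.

-3/4

The derivative is 3s^2 - (13/2)s + 5/2, which vanishes at s = 1/2 and s = 5/3.
Candidates: g(-1) = -3/4, g(1/2) = 105/16, g(5/3) = 623/108, g(3) = 45/4.
The minimum over the interval is -3/4, attained at s = -1.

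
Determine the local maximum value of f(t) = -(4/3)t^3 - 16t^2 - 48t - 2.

f'(t) = -4t^2 - 32t - 48 = 0 at t = -6, -2.
Second-derivative test with f''(t) = -8t - 32: f''(-6) = 16 > 0 ⇒ local minimum; f''(-2) = -16 < 0 ⇒ local maximum.
Thus f has its local maximum at t = -2, with value 122/3.

122/3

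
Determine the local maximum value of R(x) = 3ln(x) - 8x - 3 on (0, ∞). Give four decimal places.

-8.9425

R'(x) = 3/x − 8 = 0 gives x = 3/8.
R''(x) = -3/x², which is negative for x > 0, so this is a local maximum.
R(3/8) = 3·ln(3/8) - 3 - 3 ≈ -8.9425.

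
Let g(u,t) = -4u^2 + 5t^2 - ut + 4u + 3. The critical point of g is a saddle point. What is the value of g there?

323/81

∂g/∂u = -8u - t + 4 = 0 and ∂g/∂t = -u + 10t = 0, so (u, t) = (40/81, 4/81).
The Hessian has g_{uu} = -8, g_{tt} = 10, g_{ut} = -1, giving D = -81 < 0, so the point is a saddle point.
g(40/81, 4/81) = 323/81.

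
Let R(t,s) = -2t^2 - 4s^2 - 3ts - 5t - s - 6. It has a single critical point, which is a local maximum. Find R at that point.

∂R/∂t = -4t - 3s - 5 = 0 and ∂R/∂s = -3t - 8s - 1 = 0, so (t, s) = (-37/23, 11/23).
The Hessian has R_{tt} = -4, R_{ss} = -8, R_{ts} = -3, giving D = 23 > 0 with R_{tt} < 0, so the point is a local maximum.
R(-37/23, 11/23) = -51/23.

-51/23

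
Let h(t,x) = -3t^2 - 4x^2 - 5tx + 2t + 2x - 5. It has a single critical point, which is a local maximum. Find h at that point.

∂h/∂t = -6t - 5x + 2 = 0 and ∂h/∂x = -5t - 8x + 2 = 0, so (t, x) = (6/23, 2/23).
The Hessian has h_{tt} = -6, h_{xx} = -8, h_{tx} = -5, giving D = 23 > 0 with h_{tt} < 0, so the point is a local maximum.
h(6/23, 2/23) = -107/23.

-107/23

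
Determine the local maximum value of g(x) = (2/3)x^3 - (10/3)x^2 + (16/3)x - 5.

-181/81

g'(x) = 2x^2 - (20/3)x + 16/3 = 0 at x = 4/3, 2.
Second-derivative test with g''(x) = 4x - 20/3: g''(4/3) = -4/3 < 0 ⇒ local maximum; g''(2) = 4/3 > 0 ⇒ local minimum.
Thus g has its local maximum at x = 4/3, with value -181/81.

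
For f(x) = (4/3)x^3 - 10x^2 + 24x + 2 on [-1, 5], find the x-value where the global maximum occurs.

Differentiating, f'(x) = 4x^2 - 20x + 24; which vanishes at x = 2 and x = 3.
Candidates: f(-1) = -100/3,  f(2) = 62/3,  f(3) = 20,  f(5) = 116/3.
The maximum over the interval is 116/3, attained at x = 5.

5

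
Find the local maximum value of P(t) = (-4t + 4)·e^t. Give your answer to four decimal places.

By the product rule, P'(t) = (-4t)·e^t. Since e^t > 0, the only critical point is t = 0.
P''(0) has the same sign as -4 < 0, so this is a local maximum.
P(0) = (4)·e^(0) ≈ 4.0000.

4.0000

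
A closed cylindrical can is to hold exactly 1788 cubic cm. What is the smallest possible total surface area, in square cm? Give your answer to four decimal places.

With radius r and height h, πr²h = 1788 so h = 1788/(πr²), and S(r) = 2πr² + 2πrh = 2πr² + 2·1788/r.
S'(r) = 4πr − 2·1788/r² = 0 ⇒ r³ = 1788/(2π), so r ≈ 6.5775 and h = 2r ≈ 13.1551.
S''(r) = 4π + 4·1788/r³ > 0, so this is the minimum; S ≈ 815.5042.

815.5042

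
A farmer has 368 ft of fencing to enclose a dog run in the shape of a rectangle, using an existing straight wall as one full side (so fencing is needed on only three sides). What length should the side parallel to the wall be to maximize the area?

184

Let the sides perpendicular to the wall have length x and the parallel side y, so 2x + y = 368 and the area is A = xy = x(368 − 2x).
A'(x) = 368 − 4x = 0 gives x = 92, and A''(x) = −4 < 0 confirms a maximum.
Then y = 368 − 2·92 = 184 and A = 16928.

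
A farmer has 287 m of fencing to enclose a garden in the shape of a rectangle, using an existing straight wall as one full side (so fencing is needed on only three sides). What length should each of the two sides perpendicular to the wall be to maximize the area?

287/4

Let the sides perpendicular to the wall have length x and the parallel side y, so 2x + y = 287 and the area is A = xy = x(287 − 2x).
A'(x) = 287 − 4x = 0 gives x = 287/4, and A''(x) = −4 < 0 confirms a maximum.
Then y = 287 − 2·287/4 = 287/2 and A = 82369/8.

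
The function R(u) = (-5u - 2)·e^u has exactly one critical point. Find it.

-7/5

R'(u) = (-5)·e^u + (-5u - 2)·1·e^u = (-5u - 7)·e^u. Since e^u > 0, the only critical point is u = -7/5.
R''(-7/5) has the same sign as -5 < 0, so this is a local maximum.
R(-7/5) = (5)·e^(-7/5) ≈ 1.2330.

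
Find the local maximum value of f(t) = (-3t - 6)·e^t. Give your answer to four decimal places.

Differentiating with the product rule gives f'(t) = (-3t - 9)·e^t. Since e^t > 0, the only critical point is t = -3.
f''(-3) has the same sign as -3 < 0, so this is a local maximum.
f(-3) = (3)·e^(-3) ≈ 0.1494.

0.1494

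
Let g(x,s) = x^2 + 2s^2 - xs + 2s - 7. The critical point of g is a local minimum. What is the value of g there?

∂g/∂x = 2x - s = 0 and ∂g/∂s = -x + 4s + 2 = 0, so (x, s) = (-2/7, -4/7).
The Hessian has g_{xx} = 2, g_{ss} = 4, g_{xs} = -1, giving D = 7 > 0 with g_{xx} > 0, so the point is a local minimum.
g(-2/7, -4/7) = -53/7.

-53/7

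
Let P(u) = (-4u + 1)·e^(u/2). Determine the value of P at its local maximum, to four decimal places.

3.3349

P'(u) = (-4)·e^(u/2) + (-4u + 1)·(1/2)·e^(u/2) = (-2u - 7/2)·e^(u/2). Since e^(u/2) > 0, the only critical point is u = -7/4.
P''(-7/4) has the same sign as -2 < 0, so this is a local maximum.
P(-7/4) = (8)·e^(-7/8) ≈ 3.3349.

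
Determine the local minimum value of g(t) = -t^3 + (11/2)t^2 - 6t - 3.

Critical points: g'(t) = -3t^2 + 11t - 6 vanishes at t = 2/3, 3.
Since g''(t) = -6t + 11, we get g''(2/3) = 7 > 0 ⇒ local minimum; g''(3) = -7 < 0 ⇒ local maximum.
The local minimum is g(2/3) = -131/27.

-131/27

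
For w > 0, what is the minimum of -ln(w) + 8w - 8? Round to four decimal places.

-4.9206

f'(w) = -1/w + 8 = 0 gives w = 1/8.
f''(w) = 1/w², which is positive for w > 0, so this is a local minimum.
f(1/8) = -1·ln(1/8) + 1 - 8 ≈ -4.9206.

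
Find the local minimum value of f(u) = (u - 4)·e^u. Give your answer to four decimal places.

-20.0855

By the product rule, f'(u) = (u - 3)·e^u. Since e^u > 0, the only critical point is u = 3.
f''(3) has the same sign as 1 > 0, so this is a local minimum.
f(3) = (-1)·e^(3) ≈ -20.0855.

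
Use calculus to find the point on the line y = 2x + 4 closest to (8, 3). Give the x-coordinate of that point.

6/5

Minimize D(x)^2 = (x - 8)^2 + (2x + 1)^2.
d/dx[D^2] = 2(x - 8) + 2·2·(2x + 1) = 0 ⇒ x = 6/5.
Then y = 32/5 and the distance is √(289/5) ≈ 7.6026.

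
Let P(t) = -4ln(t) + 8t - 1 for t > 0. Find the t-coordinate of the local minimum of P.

1/2

P'(t) = -4/t + 8 = 0 gives t = 1/2.
P''(t) = 4/t², which is positive for t > 0, so this is a local minimum.
P(1/2) = -4·ln(1/2) + 4 - 1 ≈ 5.7726.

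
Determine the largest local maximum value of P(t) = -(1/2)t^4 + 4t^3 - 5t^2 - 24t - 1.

P'(t) = -2t^3 + 12t^2 - 10t - 24 = 0 at t = -1, 3, 4.
Second-derivative test with P''(t) = -6t^2 + 24t - 10: P''(-1) = -40 < 0 ⇒ local maximum; P''(3) = 8 > 0 ⇒ local minimum; P''(4) = -10 < 0 ⇒ local maximum.
So the largest local maximum value is P(-1) = 27/2.

27/2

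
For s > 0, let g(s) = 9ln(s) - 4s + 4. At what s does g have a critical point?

9/4

g'(s) = 9/s − 4 = 0 gives s = 9/4.
g''(s) = -9/s², which is negative for s > 0, so this is a local maximum.
g(9/4) = 9·ln(9/4) - 9 + 4 ≈ 2.2984.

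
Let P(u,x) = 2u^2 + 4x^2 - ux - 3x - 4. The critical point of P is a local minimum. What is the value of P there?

-142/31

∂P/∂u = 4u - x = 0 and ∂P/∂x = -u + 8x - 3 = 0, so (u, x) = (3/31, 12/31).
The Hessian has P_{uu} = 4, P_{xx} = 8, P_{ux} = -1, giving D = 31 > 0 with P_{uu} > 0, so the point is a local minimum.
P(3/31, 12/31) = -142/31.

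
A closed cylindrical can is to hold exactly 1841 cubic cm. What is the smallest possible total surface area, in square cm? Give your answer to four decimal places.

831.5411

With radius r and height h, πr²h = 1841 so h = 1841/(πr²), and S(r) = 2πr² + 2πrh = 2πr² + 2·1841/r.
S'(r) = 4πr − 2·1841/r² = 0 ⇒ r³ = 1841/(2π), so r ≈ 6.6419 and h = 2r ≈ 13.2838.
S''(r) = 4π + 4·1841/r³ > 0, so this is the minimum; S ≈ 831.5411.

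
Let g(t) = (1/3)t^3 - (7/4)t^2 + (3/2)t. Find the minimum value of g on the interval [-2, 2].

The derivative is t^2 - (7/2)t + 3/2, whose only zero in [-2, 2] is t = 1/2.
Compare values at every candidate in [-2, 2]: g(-2) = -38/3; g(1/2) = 17/48; g(2) = -4/3.
So the minimum is g(-2) = -38/3.

-38/3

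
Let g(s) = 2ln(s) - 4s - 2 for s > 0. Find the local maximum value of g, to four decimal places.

g'(s) = 2/s − 4 = 0 gives s = 1/2.
g''(s) = -2/s², which is negative for s > 0, so this is a local maximum.
g(1/2) = 2·ln(1/2) - 2 - 2 ≈ -5.3863.

-5.3863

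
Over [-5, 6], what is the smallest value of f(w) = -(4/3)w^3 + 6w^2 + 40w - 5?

f'(w) = -4w^2 + 12w + 40, which vanishes at w = -2 and w = 5.
Candidates: f(-5) = 335/3, f(-2) = -151/3, f(5) = 535/3, f(6) = 163.
The minimum over the interval is -151/3, attained at w = -2.

-151/3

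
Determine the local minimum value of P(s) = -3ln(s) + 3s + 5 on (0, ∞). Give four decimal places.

P'(s) = -3/s + 3 = 0 gives s = 1.
P''(s) = 3/s², which is positive for s > 0, so this is a local minimum.
P(1) = -3·ln(1) + 3 + 5 ≈ 8.0000.

8.0000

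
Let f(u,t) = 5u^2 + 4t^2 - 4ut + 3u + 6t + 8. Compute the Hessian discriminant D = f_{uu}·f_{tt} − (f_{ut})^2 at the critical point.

64

∂f/∂u = 10u - 4t + 3 = 0 and ∂f/∂t = -4u + 8t + 6 = 0, so (u, t) = (-3/4, -9/8).
The Hessian has f_{uu} = 10, f_{tt} = 8, f_{ut} = -4, giving D = 64 > 0 with f_{uu} > 0, so the point is a local minimum.
D = (10)·(8) − (-4)^2 = 64.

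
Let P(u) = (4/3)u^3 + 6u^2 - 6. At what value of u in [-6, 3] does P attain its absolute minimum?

Differentiating, P'(u) = 4u^2 + 12u; which vanishes at u = -3 and u = 0.
Candidates: P(-6) = -78; P(-3) = 12; P(0) = -6; P(3) = 84.
So the minimum is P(-6) = -78.

-6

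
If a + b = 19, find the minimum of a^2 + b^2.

361/2

With a + b = 19, a^2 + b^2 = a^2 + (19 − a)^2.
The derivative 2a − 2(19 − a) = 4a − 38 vanishes at a = 19/2; second derivative 4 > 0, a minimum.
The minimum is 2·(19/2)^2 = 361/2.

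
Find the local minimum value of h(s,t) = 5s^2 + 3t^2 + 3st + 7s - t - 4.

∂h/∂s = 10s + 3t + 7 = 0 and ∂h/∂t = 3s + 6t - 1 = 0, so (s, t) = (-15/17, 31/51).
The Hessian has h_{ss} = 10, h_{tt} = 6, h_{st} = 3, giving D = 51 > 0 with h_{ss} > 0, so the point is a local minimum.
h(-15/17, 31/51) = -377/51.

-377/51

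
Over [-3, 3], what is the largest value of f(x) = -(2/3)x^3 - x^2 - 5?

Differentiating, f'(x) = -2x^2 - 2x; which vanishes at x = -1 and x = 0.
Compare values at every candidate in [-3, 3]: f(-3) = 4; f(-1) = -16/3; f(0) = -5; f(3) = -32.
So the maximum is f(-3) = 4.

4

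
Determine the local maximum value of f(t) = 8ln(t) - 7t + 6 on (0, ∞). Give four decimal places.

f'(t) = 8/t − 7 = 0 gives t = 8/7.
f''(t) = -8/t², which is negative for t > 0, so this is a local maximum.
f(8/7) = 8·ln(8/7) - 8 + 6 ≈ -0.9317.

-0.9317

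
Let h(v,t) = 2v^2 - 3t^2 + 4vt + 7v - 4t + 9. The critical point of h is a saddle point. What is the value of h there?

∂h/∂v = 4v + 4t + 7 = 0 and ∂h/∂t = 4v - 6t - 4 = 0, so (v, t) = (-13/20, -11/10).
The Hessian has h_{vv} = 4, h_{tt} = -6, h_{vt} = 4, giving D = -40 < 0, so the point is a saddle point.
h(-13/20, -11/10) = 357/40.

357/40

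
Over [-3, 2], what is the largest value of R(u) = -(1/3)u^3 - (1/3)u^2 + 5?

11

The derivative is -u^2 - (2/3)u, which vanishes at u = -2/3 and u = 0.
Compare values at every candidate in [-3, 2]: R(-3) = 11,  R(-2/3) = 401/81,  R(0) = 5,  R(2) = 1.
So the maximum is R(-3) = 11.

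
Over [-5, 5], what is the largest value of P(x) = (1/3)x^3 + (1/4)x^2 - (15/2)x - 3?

51/4

Differentiating, P'(x) = x^2 + (1/2)x - 15/2; which vanishes at x = -3 and x = 5/2.
Candidates: P(-5) = -11/12; P(-3) = 51/4; P(5/2) = -719/48; P(5) = 89/12.
The maximum over the interval is 51/4, attained at x = -3.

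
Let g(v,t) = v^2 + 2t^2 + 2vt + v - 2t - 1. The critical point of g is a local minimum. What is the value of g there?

∂g/∂v = 2v + 2t + 1 = 0 and ∂g/∂t = 2v + 4t - 2 = 0, so (v, t) = (-2, 3/2).
The Hessian has g_{vv} = 2, g_{tt} = 4, g_{vt} = 2, giving D = 4 > 0 with g_{vv} > 0, so the point is a local minimum.
g(-2, 3/2) = -7/2.

-7/2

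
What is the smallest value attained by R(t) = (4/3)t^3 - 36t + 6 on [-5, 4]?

-66

The derivative is 4t^2 - 36, which vanishes at t = -3 and t = 3.
Candidates: R(-5) = 58/3, R(-3) = 78, R(3) = -66, R(4) = -158/3.
Hence the absolute minimum is -66 at t = 3.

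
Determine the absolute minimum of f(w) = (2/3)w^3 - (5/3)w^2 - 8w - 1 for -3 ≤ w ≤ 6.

Differentiating, f'(w) = 2w^2 - (10/3)w - 8; which vanishes at w = -4/3 and w = 3.
Candidates: f(-3) = -10, f(-4/3) = 415/81, f(3) = -22, f(6) = 35.
The minimum over the interval is -22, attained at w = 3.

-22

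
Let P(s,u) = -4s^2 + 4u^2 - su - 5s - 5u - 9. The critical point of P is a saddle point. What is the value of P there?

-112/13

∂P/∂s = -8s - u - 5 = 0 and ∂P/∂u = -s + 8u - 5 = 0, so (s, u) = (-9/13, 7/13).
The Hessian has P_{ss} = -8, P_{uu} = 8, P_{su} = -1, giving D = -65 < 0, so the point is a saddle point.
P(-9/13, 7/13) = -112/13.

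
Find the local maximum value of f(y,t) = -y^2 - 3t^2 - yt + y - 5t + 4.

∂f/∂y = -2y - t + 1 = 0 and ∂f/∂t = -y - 6t - 5 = 0, so (y, t) = (1, -1).
The Hessian has f_{yy} = -2, f_{tt} = -6, f_{yt} = -1, giving D = 11 > 0 with f_{yy} < 0, so the point is a local maximum.
f(1, -1) = 7.

7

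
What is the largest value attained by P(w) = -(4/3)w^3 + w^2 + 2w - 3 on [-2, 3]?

P'(w) = -4w^2 + 2w + 2, which vanishes at w = -1/2 and w = 1.
Candidates: P(-2) = 23/3,  P(-1/2) = -43/12,  P(1) = -4/3,  P(3) = -24.
Hence the absolute maximum is 23/3 at w = -2.

23/3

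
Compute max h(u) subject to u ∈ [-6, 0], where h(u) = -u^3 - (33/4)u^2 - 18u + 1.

h'(u) = -3u^2 - (33/2)u - 18, which vanishes at u = -4 and u = -3/2.
Evaluating at the critical points and endpoints: h(-6) = 28,  h(-4) = 5,  h(-3/2) = 205/16,  h(0) = 1.
The maximum over the interval is 28, attained at u = -6.

28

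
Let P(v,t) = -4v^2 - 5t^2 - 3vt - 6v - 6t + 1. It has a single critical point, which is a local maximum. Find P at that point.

∂P/∂v = -8v - 3t - 6 = 0 and ∂P/∂t = -3v - 10t - 6 = 0, so (v, t) = (-42/71, -30/71).
The Hessian has P_{vv} = -8, P_{tt} = -10, P_{vt} = -3, giving D = 71 > 0 with P_{vv} < 0, so the point is a local maximum.
P(-42/71, -30/71) = 287/71.

287/71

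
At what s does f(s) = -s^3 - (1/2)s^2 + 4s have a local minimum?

-4/3

f'(s) = -3s^2 - s + 4. Setting f'(s) = 0 gives s ∈ {-4/3, 1}.
Second-derivative test with f''(s) = -6s - 1: f''(-4/3) = 7 > 0 ⇒ local minimum; f''(1) = -7 < 0 ⇒ local maximum.
So the local minimum value is f(-4/3) = -104/27.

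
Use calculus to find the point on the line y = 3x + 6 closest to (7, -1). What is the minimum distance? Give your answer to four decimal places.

8.8544

Minimize D(x)^2 = (x - 7)^2 + (3x + 7)^2.
d/dx[D^2] = 2(x - 7) + 2·3·(3x + 7) = 0 ⇒ x = -7/5.
Then y = 9/5 and the distance is √(392/5) ≈ 8.8544.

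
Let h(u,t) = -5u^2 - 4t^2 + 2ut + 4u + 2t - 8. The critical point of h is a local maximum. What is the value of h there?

∂h/∂u = -10u + 2t + 4 = 0 and ∂h/∂t = 2u - 8t + 2 = 0, so (u, t) = (9/19, 7/19).
The Hessian has h_{uu} = -10, h_{tt} = -8, h_{ut} = 2, giving D = 76 > 0 with h_{uu} < 0, so the point is a local maximum.
h(9/19, 7/19) = -127/19.

-127/19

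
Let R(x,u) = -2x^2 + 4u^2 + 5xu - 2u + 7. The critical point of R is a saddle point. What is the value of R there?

∂R/∂x = -4x + 5u = 0 and ∂R/∂u = 5x + 8u - 2 = 0, so (x, u) = (10/57, 8/57).
The Hessian has R_{xx} = -4, R_{uu} = 8, R_{xu} = 5, giving D = -57 < 0, so the point is a saddle point.
R(10/57, 8/57) = 391/57.

391/57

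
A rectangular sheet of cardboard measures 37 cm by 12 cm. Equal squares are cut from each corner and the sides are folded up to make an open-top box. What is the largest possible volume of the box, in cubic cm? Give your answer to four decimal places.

563.1318

With cut size x, the volume is V(x) = x(37 − 2x)(12 − 2x) for 0 < x < 6.
V'(x) = 12x^2 − 196x + 444. Setting V'(x) = 0 gives x ≈ 2.7174 (the root in (0, 6)).
V''(x) = 24x − 196 is negative there, so this is the maximum; V ≈ 563.1318.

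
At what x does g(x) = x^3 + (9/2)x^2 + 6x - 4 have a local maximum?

-2

Critical points: g'(x) = 3x^2 + 9x + 6 vanishes at x = -2, -1.
Since g''(x) = 6x + 9, we get g''(-2) = -3 < 0 ⇒ local maximum; g''(-1) = 3 > 0 ⇒ local minimum.
Thus g has its local maximum at x = -2, with value -6.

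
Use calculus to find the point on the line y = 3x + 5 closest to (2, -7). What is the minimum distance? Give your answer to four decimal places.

Minimize D(x)^2 = (x - 2)^2 + (3x + 12)^2.
d/dx[D^2] = 2(x - 2) + 2·3·(3x + 12) = 0 ⇒ x = -17/5.
Then y = -26/5 and the distance is √(162/5) ≈ 5.6921.

5.6921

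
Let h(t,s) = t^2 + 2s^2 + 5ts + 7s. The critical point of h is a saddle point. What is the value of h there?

49/17

∂h/∂t = 2t + 5s = 0 and ∂h/∂s = 5t + 4s + 7 = 0, so (t, s) = (-35/17, 14/17).
The Hessian has h_{tt} = 2, h_{ss} = 4, h_{ts} = 5, giving D = -17 < 0, so the point is a saddle point.
h(-35/17, 14/17) = 49/17.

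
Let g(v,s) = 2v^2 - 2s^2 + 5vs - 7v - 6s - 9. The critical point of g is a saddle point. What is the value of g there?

-605/41

∂g/∂v = 4v + 5s - 7 = 0 and ∂g/∂s = 5v - 4s - 6 = 0, so (v, s) = (58/41, 11/41).
The Hessian has g_{vv} = 4, g_{ss} = -4, g_{vs} = 5, giving D = -41 < 0, so the point is a saddle point.
g(58/41, 11/41) = -605/41.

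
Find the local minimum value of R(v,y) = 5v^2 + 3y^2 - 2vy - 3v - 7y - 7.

∂R/∂v = 10v - 2y - 3 = 0 and ∂R/∂y = -2v + 6y - 7 = 0, so (v, y) = (4/7, 19/14).
The Hessian has R_{vv} = 10, R_{yy} = 6, R_{vy} = -2, giving D = 56 > 0 with R_{vv} > 0, so the point is a local minimum.
R(4/7, 19/14) = -353/28.

-353/28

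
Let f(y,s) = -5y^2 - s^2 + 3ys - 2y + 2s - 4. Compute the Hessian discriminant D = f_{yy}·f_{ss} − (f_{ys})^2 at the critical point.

∂f/∂y = -10y + 3s - 2 = 0 and ∂f/∂s = 3y - 2s + 2 = 0, so (y, s) = (2/11, 14/11).
The Hessian has f_{yy} = -10, f_{ss} = -2, f_{ys} = 3, giving D = 11 > 0 with f_{yy} < 0, so the point is a local maximum.
D = (-10)·(-2) − (3)^2 = 11.

11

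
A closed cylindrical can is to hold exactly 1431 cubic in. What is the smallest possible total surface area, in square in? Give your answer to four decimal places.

702.9768

With radius r and height h, πr²h = 1431 so h = 1431/(πr²), and S(r) = 2πr² + 2πrh = 2πr² + 2·1431/r.
S'(r) = 4πr − 2·1431/r² = 0 ⇒ r³ = 1431/(2π), so r ≈ 6.1069 and h = 2r ≈ 12.2138.
S''(r) = 4π + 4·1431/r³ > 0, so this is the minimum; S ≈ 702.9768.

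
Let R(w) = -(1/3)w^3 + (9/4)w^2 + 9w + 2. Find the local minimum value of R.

-85/16

Critical points: R'(w) = -w^2 + (9/2)w + 9 vanishes at w = -3/2, 6.
Since R''(w) = -2w + 9/2, we get R''(-3/2) = 15/2 > 0 ⇒ local minimum; R''(6) = -15/2 < 0 ⇒ local maximum.
Thus R has its local minimum at w = -3/2, with value -85/16.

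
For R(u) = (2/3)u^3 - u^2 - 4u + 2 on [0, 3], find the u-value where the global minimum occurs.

Differentiating, R'(u) = 2u^2 - 2u - 4; whose only zero in [0, 3] is u = 2.
Evaluating at the critical points and endpoints: R(0) = 2; R(2) = -14/3; R(3) = -1.
The minimum over the interval is -14/3, attained at u = 2.

2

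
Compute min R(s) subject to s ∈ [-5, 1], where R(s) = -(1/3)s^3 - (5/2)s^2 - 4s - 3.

R'(s) = -s^2 - 5s - 4, which vanishes at s = -4 and s = -1.
Compare values at every candidate in [-5, 1]: R(-5) = -23/6; R(-4) = -17/3; R(-1) = -7/6; R(1) = -59/6.
Hence the absolute minimum is -59/6 at s = 1.

-59/6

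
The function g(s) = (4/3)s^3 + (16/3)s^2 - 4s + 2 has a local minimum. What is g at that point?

Critical points: g'(s) = 4s^2 + (32/3)s - 4 vanishes at s = -3, 1/3.
Second-derivative test with g''(s) = 8s + 32/3: g''(-3) = -40/3 < 0 ⇒ local maximum; g''(1/3) = 40/3 > 0 ⇒ local minimum.
Thus g has its local minimum at s = 1/3, with value 106/81.

106/81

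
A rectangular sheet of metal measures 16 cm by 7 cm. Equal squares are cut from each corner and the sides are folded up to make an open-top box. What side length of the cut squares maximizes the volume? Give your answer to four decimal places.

1.5179

With cut size x, the volume is V(x) = x(16 − 2x)(7 − 2x) for 0 < x < 3.5.
V'(x) = 12x^2 − 92x + 112. Setting V'(x) = 0 gives x ≈ 1.5179 (the root in (0, 3.5)).
V''(x) = 24x − 92 is negative there, so this is the maximum; V ≈ 78.0090.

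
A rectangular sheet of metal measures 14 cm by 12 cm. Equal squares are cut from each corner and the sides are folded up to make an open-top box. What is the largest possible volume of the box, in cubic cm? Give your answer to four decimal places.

160.5837

With cut size x, the volume is V(x) = x(14 − 2x)(12 − 2x) for 0 < x < 6.
V'(x) = 12x^2 − 104x + 168. Setting V'(x) = 0 gives x ≈ 2.1475 (the root in (0, 6)).
V''(x) = 24x − 104 is negative there, so this is the maximum; V ≈ 160.5837.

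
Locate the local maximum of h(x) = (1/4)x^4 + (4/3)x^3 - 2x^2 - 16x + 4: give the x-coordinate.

h'(x) = x^3 + 4x^2 - 4x - 16 = 0 at x = -4, -2, 2.
h''(x) = 3x^2 + 8x - 4. h''(-4) = 12 > 0 ⇒ local minimum; h''(-2) = -8 < 0 ⇒ local maximum; h''(2) = 24 > 0 ⇒ local minimum.
Thus h has its local maximum at x = -2, with value 64/3.

-2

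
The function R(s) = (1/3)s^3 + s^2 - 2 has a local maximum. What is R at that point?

-2/3

Critical points: R'(s) = s^2 + 2s vanishes at s = -2, 0.
Since R''(s) = 2s + 2, we get R''(-2) = -2 < 0 ⇒ local maximum; R''(0) = 2 > 0 ⇒ local minimum.
The local maximum is R(-2) = -2/3.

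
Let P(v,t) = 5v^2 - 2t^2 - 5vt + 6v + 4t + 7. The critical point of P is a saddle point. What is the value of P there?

∂P/∂v = 10v - 5t + 6 = 0 and ∂P/∂t = -5v - 4t + 4 = 0, so (v, t) = (-4/65, 14/13).
The Hessian has P_{vv} = 10, P_{tt} = -4, P_{vt} = -5, giving D = -65 < 0, so the point is a saddle point.
P(-4/65, 14/13) = 583/65.

583/65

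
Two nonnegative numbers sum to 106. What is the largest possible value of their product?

2809

With x + y = 106, the product is P(x) = x(106 − x).
P'(x) = 106 − 2x = 0 gives x = 53; P'' = −2 < 0, so this is the maximum.
P = 53·53 = 2809.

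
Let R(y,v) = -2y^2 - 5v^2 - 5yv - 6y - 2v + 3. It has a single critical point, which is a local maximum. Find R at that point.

∂R/∂y = -4y - 5v - 6 = 0 and ∂R/∂v = -5y - 10v - 2 = 0, so (y, v) = (-10/3, 22/15).
The Hessian has R_{yy} = -4, R_{vv} = -10, R_{yv} = -5, giving D = 15 > 0 with R_{yy} < 0, so the point is a local maximum.
R(-10/3, 22/15) = 173/15.

173/15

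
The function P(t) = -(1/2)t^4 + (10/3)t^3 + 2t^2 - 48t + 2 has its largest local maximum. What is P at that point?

P'(t) = -2t^3 + 10t^2 + 4t - 48 = 0 at t = -2, 3, 4.
P''(t) = -6t^2 + 20t + 4. P''(-2) = -60 < 0 ⇒ local maximum; P''(3) = 10 > 0 ⇒ local minimum; P''(4) = -12 < 0 ⇒ local maximum.
Thus P has its largest local maximum at t = -2, with value 214/3.

214/3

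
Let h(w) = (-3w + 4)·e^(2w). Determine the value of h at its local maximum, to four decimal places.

7.9417

By the product rule, h'(w) = (-6w + 5)·e^(2w). Since e^(2w) > 0, the only critical point is w = 5/6.
h''(5/6) has the same sign as -6 < 0, so this is a local maximum.
h(5/6) = (3/2)·e^(5/3) ≈ 7.9417.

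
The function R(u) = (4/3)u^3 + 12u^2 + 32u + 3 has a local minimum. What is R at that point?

-71/3

Critical points: R'(u) = 4u^2 + 24u + 32 vanishes at u = -4, -2.
Second-derivative test with R''(u) = 8u + 24: R''(-4) = -8 < 0 ⇒ local maximum; R''(-2) = 8 > 0 ⇒ local minimum.
The local minimum is R(-2) = -71/3.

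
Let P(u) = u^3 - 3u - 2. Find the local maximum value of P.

0

P'(u) = 3u^2 - 3. Setting P'(u) = 0 gives u ∈ {-1, 1}.
Second-derivative test with P''(u) = 6u: P''(-1) = -6 < 0 ⇒ local maximum; P''(1) = 6 > 0 ⇒ local minimum.
So the local maximum value is P(-1) = 0.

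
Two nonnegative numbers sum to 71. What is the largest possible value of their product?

5041/4

With x + y = 71, the product is P(x) = x(71 − x).
P'(x) = 71 − 2x = 0 gives x = 71/2; P'' = −2 < 0, so this is the maximum.
P = 71/2·71/2 = 5041/4.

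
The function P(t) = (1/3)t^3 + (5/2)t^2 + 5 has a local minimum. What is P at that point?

Critical points: P'(t) = t^2 + 5t vanishes at t = -5, 0.
Second-derivative test with P''(t) = 2t + 5: P''(-5) = -5 < 0 ⇒ local maximum; P''(0) = 5 > 0 ⇒ local minimum.
Thus P has its local minimum at t = 0, with value 5.

5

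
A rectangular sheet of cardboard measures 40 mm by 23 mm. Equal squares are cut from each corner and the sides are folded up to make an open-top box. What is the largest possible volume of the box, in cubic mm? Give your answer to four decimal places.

With cut size x, the volume is V(x) = x(40 − 2x)(23 − 2x) for 0 < x < 11.5.
V'(x) = 12x^2 − 252x + 920. Setting V'(x) = 0 gives x ≈ 4.7049 (the root in (0, 11.5)).
V''(x) = 24x − 252 is negative there, so this is the maximum; V ≈ 1955.9537.

1955.9537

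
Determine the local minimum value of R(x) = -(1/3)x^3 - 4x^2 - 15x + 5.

65/3

Critical points: R'(x) = -x^2 - 8x - 15 vanishes at x = -5, -3.
Since R''(x) = -2x - 8, we get R''(-5) = 2 > 0 ⇒ local minimum; R''(-3) = -2 < 0 ⇒ local maximum.
The local minimum is R(-5) = 65/3.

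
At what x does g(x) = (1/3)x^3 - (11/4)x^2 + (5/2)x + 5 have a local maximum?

1/2

Critical points: g'(x) = x^2 - (11/2)x + 5/2 vanishes at x = 1/2, 5.
Since g''(x) = 2x - 11/2, we get g''(1/2) = -9/2 < 0 ⇒ local maximum; g''(5) = 9/2 > 0 ⇒ local minimum.
The local maximum is g(1/2) = 269/48.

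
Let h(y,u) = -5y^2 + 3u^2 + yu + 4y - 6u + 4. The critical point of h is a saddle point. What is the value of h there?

∂h/∂y = -10y + u + 4 = 0 and ∂h/∂u = y + 6u - 6 = 0, so (y, u) = (30/61, 56/61).
The Hessian has h_{yy} = -10, h_{uu} = 6, h_{yu} = 1, giving D = -61 < 0, so the point is a saddle point.
h(30/61, 56/61) = 136/61.

136/61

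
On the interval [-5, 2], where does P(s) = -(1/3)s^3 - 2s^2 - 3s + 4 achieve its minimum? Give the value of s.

P'(s) = -s^2 - 4s - 3, which vanishes at s = -3 and s = -1.
Candidates: P(-5) = 32/3, P(-3) = 4, P(-1) = 16/3, P(2) = -38/3.
So the minimum is P(2) = -38/3.

2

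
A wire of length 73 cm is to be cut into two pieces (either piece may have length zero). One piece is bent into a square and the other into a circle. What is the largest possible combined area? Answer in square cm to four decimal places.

Let x be the length used for the square. Square side x/4; circle radius (73−x)/(2π).
A(x) = (x/4)² + π·((73−x)/(2π))² = x²/16 + (73−x)²/(4π) for 0 ≤ x ≤ 73. A'(x) = x/8 − (73−x)/(2π) = 0 gives x = 4·73/(π+4) ≈ 40.8872.
A'' > 0, so the interior critical point is a minimum; the maximum is at an endpoint. A(0) = 424.0683 and A(73) = 333.0625, so the largest area is 424.0683.

424.0683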